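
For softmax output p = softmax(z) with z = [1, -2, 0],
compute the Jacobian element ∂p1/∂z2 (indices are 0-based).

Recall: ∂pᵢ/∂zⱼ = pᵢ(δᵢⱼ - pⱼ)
∂p1/∂z2 = -0.009113

p = softmax(z) = [0.7054, 0.03512, 0.2595]
p1 = 0.03512, p2 = 0.2595

∂p1/∂z2 = -p1 × p2 = -0.03512 × 0.2595 = -0.009113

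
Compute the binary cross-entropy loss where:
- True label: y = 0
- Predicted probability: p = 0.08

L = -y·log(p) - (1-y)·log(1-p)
L = 0.08338

L = -0·log(0.08) - 1·log(0.92) = -log(0.92) = 0.08338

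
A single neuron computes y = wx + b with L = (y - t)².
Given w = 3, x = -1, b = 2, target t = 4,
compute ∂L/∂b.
∂L/∂b = -10

y = wx + b = (3)(-1) + 2 = -1
∂L/∂y = 2(y - t) = 2(-1 - 4) = -10
∂y/∂b = 1
∂L/∂b = ∂L/∂y · ∂y/∂b = -10 × 1 = -10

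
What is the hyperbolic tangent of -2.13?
-0.9721

tanh(-2.13) = (e^(-2.13) - e^(2.13))/(e^(-2.13) + e^(2.13)) = -0.9721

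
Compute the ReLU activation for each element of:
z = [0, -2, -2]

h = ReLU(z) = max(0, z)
h = [0, 0, 0]

ReLU applied element-wise: max(0,0)=0, max(0,-2)=0, max(0,-2)=0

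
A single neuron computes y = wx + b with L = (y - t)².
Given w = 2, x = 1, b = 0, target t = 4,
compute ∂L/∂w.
∂L/∂w = -4

y = wx + b = (2)(1) + 0 = 2
∂L/∂y = 2(y - t) = 2(2 - 4) = -4
∂y/∂w = x = 1
∂L/∂w = ∂L/∂y · ∂y/∂w = -4 × 1 = -4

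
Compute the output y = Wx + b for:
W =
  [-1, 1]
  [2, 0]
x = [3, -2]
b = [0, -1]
y = [-5, 5]

Wx = [-1×3 + 1×-2, 2×3 + 0×-2]
   = [-5, 6]
y = Wx + b = [-5 + 0, 6 + -1] = [-5, 5]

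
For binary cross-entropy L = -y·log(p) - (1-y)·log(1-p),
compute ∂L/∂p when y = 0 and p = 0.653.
∂L/∂p = 2.882

∂L/∂p = -y/p + (1-y)/(1-p) = 0 + 1/0.347 = 2.882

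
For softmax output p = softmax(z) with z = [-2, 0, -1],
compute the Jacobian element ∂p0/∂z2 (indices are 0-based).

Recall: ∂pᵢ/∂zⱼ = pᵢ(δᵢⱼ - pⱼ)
∂p0/∂z2 = -0.02203

p = softmax(z) = [0.09003, 0.6652, 0.2447]
p0 = 0.09003, p2 = 0.2447

∂p0/∂z2 = -p0 × p2 = -0.09003 × 0.2447 = -0.02203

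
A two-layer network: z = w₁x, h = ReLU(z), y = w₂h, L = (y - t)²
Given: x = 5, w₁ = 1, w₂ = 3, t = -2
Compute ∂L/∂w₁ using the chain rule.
∂L/∂w₁ = 510

Forward pass:
z = w₁x = 1×5 = 5
h = ReLU(5) = 5
y = w₂h = 3×5 = 15

Backward pass:
∂L/∂y = 2(y - t) = 2(15 - -2) = 34
∂y/∂h = w₂ = 3
∂h/∂z = 1 (ReLU derivative)
∂z/∂w₁ = x = 5

∂L/∂w₁ = 34 × 3 × 1 × 5 = 510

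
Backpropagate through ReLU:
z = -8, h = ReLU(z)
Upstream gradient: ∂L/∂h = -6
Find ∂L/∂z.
∂L/∂z = 0

h = ReLU(-8) = 0
Since z < 0: ∂h/∂z = 0
∂L/∂z = ∂L/∂h · ∂h/∂z = -6 × 0 = 0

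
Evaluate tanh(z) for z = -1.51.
-0.9069

tanh(-1.51) = (e^(-1.51) - e^(1.51))/(e^(-1.51) + e^(1.51)) = -0.9069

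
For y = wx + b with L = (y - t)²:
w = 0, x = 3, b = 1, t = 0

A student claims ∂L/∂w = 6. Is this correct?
Correct

y = (0)(3) + 1 = 1
∂L/∂y = 2(y - t) = 2(1 - 0) = 2
∂y/∂w = x = 3
∂L/∂w = 2 × 3 = 6

Claimed value: 6
Correct: The correct gradient is 6.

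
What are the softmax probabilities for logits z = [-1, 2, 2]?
p = [0.0243, 0.4879, 0.4879]

exp(z) = [0.3679, 7.389, 7.389]
Sum = 15.15
p = [0.0243, 0.4879, 0.4879]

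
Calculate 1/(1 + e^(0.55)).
0.3659

sigmoid(-0.55) = 1/(1 + e^(0.55)) = 1/(1 + 1.733) = 0.3659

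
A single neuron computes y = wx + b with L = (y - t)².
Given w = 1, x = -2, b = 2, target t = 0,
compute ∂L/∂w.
∂L/∂w = 0

y = wx + b = (1)(-2) + 2 = 0
∂L/∂y = 2(y - t) = 2(0 - 0) = 0
∂y/∂w = x = -2
∂L/∂w = ∂L/∂y · ∂y/∂w = 0 × -2 = 0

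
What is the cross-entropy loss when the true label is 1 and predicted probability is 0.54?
L = 0.6162

L = -1·log(0.54) - 0·log(0.46) = -log(0.54) = 0.6162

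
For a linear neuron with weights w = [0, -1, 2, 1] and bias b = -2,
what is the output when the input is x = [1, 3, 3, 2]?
y = 3

y = (0)(1) + (-1)(3) + (2)(3) + (1)(2) + -2 = 3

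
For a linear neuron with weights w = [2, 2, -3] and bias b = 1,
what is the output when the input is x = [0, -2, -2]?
y = 3

y = (2)(0) + (2)(-2) + (-3)(-2) + 1 = 3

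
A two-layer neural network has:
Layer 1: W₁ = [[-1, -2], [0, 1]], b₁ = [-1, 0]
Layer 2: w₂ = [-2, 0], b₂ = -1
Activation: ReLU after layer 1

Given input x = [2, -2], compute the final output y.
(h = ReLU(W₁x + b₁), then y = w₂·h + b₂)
y = -3

Layer 1 pre-activation: z₁ = [1, -2]
After ReLU: h = [1, 0]
Layer 2 output: y = -2×1 + 0×0 + -1 = -3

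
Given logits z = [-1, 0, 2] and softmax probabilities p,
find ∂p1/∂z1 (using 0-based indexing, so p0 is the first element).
∂p1/∂z1 = 0.1012

p = softmax(z) = [0.04201, 0.1142, 0.8438]
p1 = 0.1142

∂p1/∂z1 = p1(1 - p1) = 0.1142 × (1 - 0.1142) = 0.1012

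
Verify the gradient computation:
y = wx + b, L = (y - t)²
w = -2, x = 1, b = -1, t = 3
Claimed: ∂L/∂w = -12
Correct

y = (-2)(1) + -1 = -3
∂L/∂y = 2(y - t) = 2(-3 - 3) = -12
∂y/∂w = x = 1
∂L/∂w = -12 × 1 = -12

Claimed value: -12
Correct: The correct gradient is -12.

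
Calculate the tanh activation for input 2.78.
0.9923

tanh(2.78) = (e^(2.78) - e^(-2.78))/(e^(2.78) + e^(-2.78)) = 0.9923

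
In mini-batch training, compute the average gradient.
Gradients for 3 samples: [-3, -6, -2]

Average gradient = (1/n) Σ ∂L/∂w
Average gradient = -3.667

Average = (1/3)(-3 + -6 + -2) = -11/3 = -3.667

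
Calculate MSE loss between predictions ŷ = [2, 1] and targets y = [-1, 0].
MSE = 5

MSE = (1/2)((2--1)² + (1-0)²) = (1/2)(9 + 1) = 5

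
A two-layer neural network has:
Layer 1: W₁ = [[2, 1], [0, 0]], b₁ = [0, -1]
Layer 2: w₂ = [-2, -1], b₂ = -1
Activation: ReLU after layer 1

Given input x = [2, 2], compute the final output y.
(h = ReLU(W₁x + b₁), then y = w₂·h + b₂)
y = -13

Layer 1 pre-activation: z₁ = [6, -1]
After ReLU: h = [6, 0]
Layer 2 output: y = -2×6 + -1×0 + -1 = -13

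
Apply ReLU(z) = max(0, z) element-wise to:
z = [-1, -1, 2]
h = [0, 0, 2]

ReLU applied element-wise: max(0,-1)=0, max(0,-1)=0, max(0,2)=2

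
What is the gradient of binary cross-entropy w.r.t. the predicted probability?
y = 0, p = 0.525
∂L/∂p = 2.105

∂L/∂p = -y/p + (1-y)/(1-p) = 0 + 1/0.475 = 2.105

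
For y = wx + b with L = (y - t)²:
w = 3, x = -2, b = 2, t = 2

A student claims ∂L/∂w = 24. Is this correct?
Correct

y = (3)(-2) + 2 = -4
∂L/∂y = 2(y - t) = 2(-4 - 2) = -12
∂y/∂w = x = -2
∂L/∂w = -12 × -2 = 24

Claimed value: 24
Correct: The correct gradient is 24.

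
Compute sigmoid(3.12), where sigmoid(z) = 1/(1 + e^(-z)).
0.9577

sigmoid(3.12) = 1/(1 + e^(-3.12)) = 1/(1 + 0.04416) = 0.9577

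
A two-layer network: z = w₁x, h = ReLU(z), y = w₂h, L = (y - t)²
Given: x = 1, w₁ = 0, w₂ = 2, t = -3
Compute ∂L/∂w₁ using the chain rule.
∂L/∂w₁ = 0

Forward pass:
z = w₁x = 0×1 = 0
h = ReLU(0) = 0
y = w₂h = 2×0 = 0

Backward pass:
∂L/∂y = 2(y - t) = 2(0 - -3) = 6
∂y/∂h = w₂ = 2
∂h/∂z = 0 (ReLU derivative)
∂z/∂w₁ = x = 1

∂L/∂w₁ = 6 × 2 × 0 × 1 = 0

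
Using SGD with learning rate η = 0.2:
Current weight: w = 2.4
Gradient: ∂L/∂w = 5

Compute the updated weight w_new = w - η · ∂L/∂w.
w_new = 1.4

w_new = w - η·∂L/∂w = 2.4 - 0.2×(5) = 2.4 - (1) = 1.4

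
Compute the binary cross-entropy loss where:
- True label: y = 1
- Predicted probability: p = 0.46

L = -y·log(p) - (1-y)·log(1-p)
L = 0.7765

L = -1·log(0.46) - 0·log(0.54) = -log(0.46) = 0.7765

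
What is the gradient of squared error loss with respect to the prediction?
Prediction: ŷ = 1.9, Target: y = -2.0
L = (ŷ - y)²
∂L/∂ŷ = 7.8

∂L/∂ŷ = 2(ŷ - y) = 2(1.9 - -2.0) = 2(3.9) = 7.8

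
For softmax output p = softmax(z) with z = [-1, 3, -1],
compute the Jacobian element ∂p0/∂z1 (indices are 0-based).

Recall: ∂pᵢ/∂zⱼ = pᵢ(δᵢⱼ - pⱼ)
∂p0/∂z1 = -0.01704

p = softmax(z) = [0.01767, 0.9647, 0.01767]
p0 = 0.01767, p1 = 0.9647

∂p0/∂z1 = -p0 × p1 = -0.01767 × 0.9647 = -0.01704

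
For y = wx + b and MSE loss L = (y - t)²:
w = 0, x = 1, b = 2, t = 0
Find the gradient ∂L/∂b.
∂L/∂b = 4

y = wx + b = (0)(1) + 2 = 2
∂L/∂y = 2(y - t) = 2(2 - 0) = 4
∂y/∂b = 1
∂L/∂b = ∂L/∂y · ∂y/∂b = 4 × 1 = 4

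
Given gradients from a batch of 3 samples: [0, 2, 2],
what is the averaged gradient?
Average gradient = 1.333

Average = (1/3)(0 + 2 + 2) = 4/3 = 1.333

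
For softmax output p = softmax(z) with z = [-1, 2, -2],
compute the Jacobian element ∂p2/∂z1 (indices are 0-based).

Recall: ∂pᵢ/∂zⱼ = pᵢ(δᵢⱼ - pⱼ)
∂p2/∂z1 = -0.01605

p = softmax(z) = [0.04661, 0.9362, 0.01715]
p2 = 0.01715, p1 = 0.9362

∂p2/∂z1 = -p2 × p1 = -0.01715 × 0.9362 = -0.01605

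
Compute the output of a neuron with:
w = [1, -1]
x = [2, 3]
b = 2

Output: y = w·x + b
y = 1

y = (1)(2) + (-1)(3) + 2 = 1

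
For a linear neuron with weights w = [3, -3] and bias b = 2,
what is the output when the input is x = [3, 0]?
y = 11

y = (3)(3) + (-3)(0) + 2 = 11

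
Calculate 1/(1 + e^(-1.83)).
0.8618

sigmoid(1.83) = 1/(1 + e^(-1.83)) = 1/(1 + 0.1604) = 0.8618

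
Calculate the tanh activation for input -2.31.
-0.9805

tanh(-2.31) = (e^(-2.31) - e^(2.31))/(e^(-2.31) + e^(2.31)) = -0.9805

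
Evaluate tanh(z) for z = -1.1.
-0.8005

tanh(-1.1) = (e^(-1.1) - e^(1.1))/(e^(-1.1) + e^(1.1)) = -0.8005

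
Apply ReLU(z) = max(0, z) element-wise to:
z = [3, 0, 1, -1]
h = [3, 0, 1, 0]

ReLU applied element-wise: max(0,3)=3, max(0,0)=0, max(0,1)=1, max(0,-1)=0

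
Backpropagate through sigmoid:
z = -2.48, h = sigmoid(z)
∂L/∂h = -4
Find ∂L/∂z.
∂L/∂z = -0.2852

σ(-2.48) = 0.07727
σ'(-2.48) = σ(-2.48)(1 - σ(-2.48)) = 0.07727 × 0.9227 = 0.0713
∂L/∂z = ∂L/∂h · σ'(z) = -4 × 0.0713 = -0.2852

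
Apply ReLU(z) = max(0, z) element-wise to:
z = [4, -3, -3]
h = [4, 0, 0]

ReLU applied element-wise: max(0,4)=4, max(0,-3)=0, max(0,-3)=0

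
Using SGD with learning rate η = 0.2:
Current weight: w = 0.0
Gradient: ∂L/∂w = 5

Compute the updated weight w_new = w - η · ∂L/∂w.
w_new = -1

w_new = w - η·∂L/∂w = 0.0 - 0.2×(5) = 0.0 - (1) = -1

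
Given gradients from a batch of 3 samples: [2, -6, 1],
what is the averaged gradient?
Average gradient = -1

Average = (1/3)(2 + -6 + 1) = -3/3 = -1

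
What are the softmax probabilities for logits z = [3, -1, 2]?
p = [0.7214, 0.0132, 0.2654]

exp(z) = [20.09, 0.3679, 7.389]
Sum = 27.84
p = [0.7214, 0.0132, 0.2654]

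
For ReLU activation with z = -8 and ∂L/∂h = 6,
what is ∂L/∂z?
∂L/∂z = 0

h = ReLU(-8) = 0
Since z < 0: ∂h/∂z = 0
∂L/∂z = ∂L/∂h · ∂h/∂z = 6 × 0 = 0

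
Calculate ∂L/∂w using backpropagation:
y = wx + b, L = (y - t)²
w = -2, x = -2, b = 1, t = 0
∂L/∂w = -20

y = wx + b = (-2)(-2) + 1 = 5
∂L/∂y = 2(y - t) = 2(5 - 0) = 10
∂y/∂w = x = -2
∂L/∂w = ∂L/∂y · ∂y/∂w = 10 × -2 = -20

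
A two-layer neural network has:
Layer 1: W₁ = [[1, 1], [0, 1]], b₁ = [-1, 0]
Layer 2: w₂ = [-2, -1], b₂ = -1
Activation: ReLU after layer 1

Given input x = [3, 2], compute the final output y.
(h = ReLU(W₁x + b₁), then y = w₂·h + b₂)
y = -11

Layer 1 pre-activation: z₁ = [4, 2]
After ReLU: h = [4, 2]
Layer 2 output: y = -2×4 + -1×2 + -1 = -11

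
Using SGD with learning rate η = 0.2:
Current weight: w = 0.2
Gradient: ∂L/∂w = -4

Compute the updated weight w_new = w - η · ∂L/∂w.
w_new = 1

w_new = w - η·∂L/∂w = 0.2 - 0.2×(-4) = 0.2 - (-0.8) = 1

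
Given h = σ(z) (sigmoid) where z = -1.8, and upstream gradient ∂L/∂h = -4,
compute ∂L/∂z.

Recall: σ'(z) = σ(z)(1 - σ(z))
∂L/∂z = -0.4869

σ(-1.8) = 0.1419
σ'(-1.8) = σ(-1.8)(1 - σ(-1.8)) = 0.1419 × 0.8581 = 0.1217
∂L/∂z = ∂L/∂h · σ'(z) = -4 × 0.1217 = -0.4869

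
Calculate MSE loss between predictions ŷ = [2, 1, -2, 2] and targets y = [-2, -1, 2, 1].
MSE = 9.25

MSE = (1/4)((2--2)² + (1--1)² + (-2-2)² + (2-1)²) = (1/4)(16 + 4 + 16 + 1) = 9.25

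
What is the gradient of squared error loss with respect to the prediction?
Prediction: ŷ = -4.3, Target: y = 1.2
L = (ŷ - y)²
∂L/∂ŷ = -11.0

∂L/∂ŷ = 2(ŷ - y) = 2(-4.3 - 1.2) = 2(-5.5) = -11.0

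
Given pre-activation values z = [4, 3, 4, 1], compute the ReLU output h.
h = [4, 3, 4, 1]

ReLU applied element-wise: max(0,4)=4, max(0,3)=3, max(0,4)=4, max(0,1)=1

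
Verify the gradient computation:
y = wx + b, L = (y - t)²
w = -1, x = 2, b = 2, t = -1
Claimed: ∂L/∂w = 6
Incorrect

y = (-1)(2) + 2 = 0
∂L/∂y = 2(y - t) = 2(0 - -1) = 2
∂y/∂w = x = 2
∂L/∂w = 2 × 2 = 4

Claimed value: 6
Incorrect: The correct gradient is 4.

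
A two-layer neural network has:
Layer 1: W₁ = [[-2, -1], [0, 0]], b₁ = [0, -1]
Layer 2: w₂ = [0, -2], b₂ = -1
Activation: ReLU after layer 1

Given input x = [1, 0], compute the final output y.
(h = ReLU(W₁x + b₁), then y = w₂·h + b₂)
y = -1

Layer 1 pre-activation: z₁ = [-2, -1]
After ReLU: h = [0, 0]
Layer 2 output: y = 0×0 + -2×0 + -1 = -1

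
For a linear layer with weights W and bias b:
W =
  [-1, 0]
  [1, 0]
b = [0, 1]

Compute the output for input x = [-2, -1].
y = [2, -1]

Wx = [-1×-2 + 0×-1, 1×-2 + 0×-1]
   = [2, -2]
y = Wx + b = [2 + 0, -2 + 1] = [2, -1]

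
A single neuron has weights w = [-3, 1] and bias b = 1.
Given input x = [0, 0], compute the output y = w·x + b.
y = 1

y = (-3)(0) + (1)(0) + 1 = 1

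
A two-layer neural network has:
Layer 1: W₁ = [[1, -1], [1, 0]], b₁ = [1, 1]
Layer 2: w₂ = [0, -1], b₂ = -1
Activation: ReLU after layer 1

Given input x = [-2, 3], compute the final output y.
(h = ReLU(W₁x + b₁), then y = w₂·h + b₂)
y = -1

Layer 1 pre-activation: z₁ = [-4, -1]
After ReLU: h = [0, 0]
Layer 2 output: y = 0×0 + -1×0 + -1 = -1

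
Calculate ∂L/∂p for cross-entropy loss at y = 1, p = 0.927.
∂L/∂p = -1.079

∂L/∂p = -y/p + (1-y)/(1-p) = -1/0.927 + 0 = -1.079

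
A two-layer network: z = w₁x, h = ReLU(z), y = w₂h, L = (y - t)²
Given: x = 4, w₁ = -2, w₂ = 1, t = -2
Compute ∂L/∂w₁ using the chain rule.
∂L/∂w₁ = 0

Forward pass:
z = w₁x = -2×4 = -8
h = ReLU(-8) = 0
y = w₂h = 1×0 = 0

Backward pass:
∂L/∂y = 2(y - t) = 2(0 - -2) = 4
∂y/∂h = w₂ = 1
∂h/∂z = 0 (ReLU derivative)
∂z/∂w₁ = x = 4

∂L/∂w₁ = 4 × 1 × 0 × 4 = 0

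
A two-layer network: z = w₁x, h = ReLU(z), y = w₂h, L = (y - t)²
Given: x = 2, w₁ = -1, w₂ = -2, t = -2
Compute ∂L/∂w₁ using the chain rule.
∂L/∂w₁ = 0

Forward pass:
z = w₁x = -1×2 = -2
h = ReLU(-2) = 0
y = w₂h = -2×0 = 0

Backward pass:
∂L/∂y = 2(y - t) = 2(0 - -2) = 4
∂y/∂h = w₂ = -2
∂h/∂z = 0 (ReLU derivative)
∂z/∂w₁ = x = 2

∂L/∂w₁ = 4 × -2 × 0 × 2 = 0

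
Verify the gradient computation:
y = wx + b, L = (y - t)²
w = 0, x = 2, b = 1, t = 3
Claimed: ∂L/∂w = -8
Correct

y = (0)(2) + 1 = 1
∂L/∂y = 2(y - t) = 2(1 - 3) = -4
∂y/∂w = x = 2
∂L/∂w = -4 × 2 = -8

Claimed value: -8
Correct: The correct gradient is -8.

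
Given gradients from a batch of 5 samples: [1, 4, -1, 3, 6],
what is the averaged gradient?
Average gradient = 2.6

Average = (1/5)(1 + 4 + -1 + 3 + 6) = 13/5 = 2.6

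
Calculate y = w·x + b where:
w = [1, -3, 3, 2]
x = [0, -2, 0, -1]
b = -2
y = 2

y = (1)(0) + (-3)(-2) + (3)(0) + (2)(-1) + -2 = 2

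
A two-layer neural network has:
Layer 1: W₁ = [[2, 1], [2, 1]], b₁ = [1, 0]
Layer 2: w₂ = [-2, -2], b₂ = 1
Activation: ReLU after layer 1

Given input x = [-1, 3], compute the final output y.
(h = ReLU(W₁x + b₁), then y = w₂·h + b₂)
y = -5

Layer 1 pre-activation: z₁ = [2, 1]
After ReLU: h = [2, 1]
Layer 2 output: y = -2×2 + -2×1 + 1 = -5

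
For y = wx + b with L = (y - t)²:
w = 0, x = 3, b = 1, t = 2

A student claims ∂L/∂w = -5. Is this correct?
Incorrect

y = (0)(3) + 1 = 1
∂L/∂y = 2(y - t) = 2(1 - 2) = -2
∂y/∂w = x = 3
∂L/∂w = -2 × 3 = -6

Claimed value: -5
Incorrect: The correct gradient is -6.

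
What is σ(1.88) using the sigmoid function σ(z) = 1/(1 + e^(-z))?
0.8676

sigmoid(1.88) = 1/(1 + e^(-1.88)) = 1/(1 + 0.1526) = 0.8676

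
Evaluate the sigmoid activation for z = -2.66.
0.06538

sigmoid(-2.66) = 1/(1 + e^(2.66)) = 1/(1 + 14.3) = 0.06538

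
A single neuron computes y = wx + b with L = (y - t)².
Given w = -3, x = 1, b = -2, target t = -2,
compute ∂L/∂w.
∂L/∂w = -6

y = wx + b = (-3)(1) + -2 = -5
∂L/∂y = 2(y - t) = 2(-5 - -2) = -6
∂y/∂w = x = 1
∂L/∂w = ∂L/∂y · ∂y/∂w = -6 × 1 = -6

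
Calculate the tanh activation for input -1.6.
-0.9217

tanh(-1.6) = (e^(-1.6) - e^(1.6))/(e^(-1.6) + e^(1.6)) = -0.9217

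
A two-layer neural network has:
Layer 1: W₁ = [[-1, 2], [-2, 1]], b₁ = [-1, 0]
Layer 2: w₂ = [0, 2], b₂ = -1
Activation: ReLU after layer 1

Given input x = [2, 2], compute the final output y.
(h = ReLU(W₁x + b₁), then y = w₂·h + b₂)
y = -1

Layer 1 pre-activation: z₁ = [1, -2]
After ReLU: h = [1, 0]
Layer 2 output: y = 0×1 + 2×0 + -1 = -1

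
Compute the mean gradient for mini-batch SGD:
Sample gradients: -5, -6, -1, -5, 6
Average gradient = -2.2

Average = (1/5)(-5 + -6 + -1 + -5 + 6) = -11/5 = -2.2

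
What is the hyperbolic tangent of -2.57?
-0.9884

tanh(-2.57) = (e^(-2.57) - e^(2.57))/(e^(-2.57) + e^(2.57)) = -0.9884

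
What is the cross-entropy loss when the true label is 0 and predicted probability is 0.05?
L = 0.05129

L = -0·log(0.05) - 1·log(0.95) = -log(0.95) = 0.05129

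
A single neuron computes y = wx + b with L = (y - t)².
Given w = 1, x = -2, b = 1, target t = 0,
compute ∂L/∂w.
∂L/∂w = 4

y = wx + b = (1)(-2) + 1 = -1
∂L/∂y = 2(y - t) = 2(-1 - 0) = -2
∂y/∂w = x = -2
∂L/∂w = ∂L/∂y · ∂y/∂w = -2 × -2 = 4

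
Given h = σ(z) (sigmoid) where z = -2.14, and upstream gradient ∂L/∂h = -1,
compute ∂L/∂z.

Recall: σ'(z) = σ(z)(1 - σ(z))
∂L/∂z = -0.09419

σ(-2.14) = 0.1053
σ'(-2.14) = σ(-2.14)(1 - σ(-2.14)) = 0.1053 × 0.8947 = 0.09419
∂L/∂z = ∂L/∂h · σ'(z) = -1 × 0.09419 = -0.09419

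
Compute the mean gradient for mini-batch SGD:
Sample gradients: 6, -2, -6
Average gradient = -0.6667

Average = (1/3)(6 + -2 + -6) = -2/3 = -0.6667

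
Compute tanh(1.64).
0.9275

tanh(1.64) = (e^(1.64) - e^(-1.64))/(e^(1.64) + e^(-1.64)) = 0.9275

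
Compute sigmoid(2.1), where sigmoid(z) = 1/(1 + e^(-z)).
0.8909

sigmoid(2.1) = 1/(1 + e^(-2.1)) = 1/(1 + 0.1225) = 0.8909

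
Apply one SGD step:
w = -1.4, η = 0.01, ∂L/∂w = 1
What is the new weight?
w_new = -1.41

w_new = w - η·∂L/∂w = -1.4 - 0.01×(1) = -1.4 - (0.01) = -1.41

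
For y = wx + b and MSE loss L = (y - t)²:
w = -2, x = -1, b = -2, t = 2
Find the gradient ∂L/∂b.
∂L/∂b = -4

y = wx + b = (-2)(-1) + -2 = 0
∂L/∂y = 2(y - t) = 2(0 - 2) = -4
∂y/∂b = 1
∂L/∂b = ∂L/∂y · ∂y/∂b = -4 × 1 = -4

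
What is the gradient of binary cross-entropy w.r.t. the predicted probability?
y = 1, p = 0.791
∂L/∂p = -1.264

∂L/∂p = -y/p + (1-y)/(1-p) = -1/0.791 + 0 = -1.264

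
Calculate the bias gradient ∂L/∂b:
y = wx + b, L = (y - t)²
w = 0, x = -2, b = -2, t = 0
∂L/∂b = -4

y = wx + b = (0)(-2) + -2 = -2
∂L/∂y = 2(y - t) = 2(-2 - 0) = -4
∂y/∂b = 1
∂L/∂b = ∂L/∂y · ∂y/∂b = -4 × 1 = -4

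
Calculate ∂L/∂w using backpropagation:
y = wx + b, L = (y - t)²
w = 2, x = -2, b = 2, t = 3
∂L/∂w = 20

y = wx + b = (2)(-2) + 2 = -2
∂L/∂y = 2(y - t) = 2(-2 - 3) = -10
∂y/∂w = x = -2
∂L/∂w = ∂L/∂y · ∂y/∂w = -10 × -2 = 20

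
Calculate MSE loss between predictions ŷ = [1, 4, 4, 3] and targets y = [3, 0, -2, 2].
MSE = 14.25

MSE = (1/4)((1-3)² + (4-0)² + (4--2)² + (3-2)²) = (1/4)(4 + 16 + 36 + 1) = 14.25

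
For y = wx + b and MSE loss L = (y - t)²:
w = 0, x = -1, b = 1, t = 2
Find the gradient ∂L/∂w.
∂L/∂w = 2

y = wx + b = (0)(-1) + 1 = 1
∂L/∂y = 2(y - t) = 2(1 - 2) = -2
∂y/∂w = x = -1
∂L/∂w = ∂L/∂y · ∂y/∂w = -2 × -1 = 2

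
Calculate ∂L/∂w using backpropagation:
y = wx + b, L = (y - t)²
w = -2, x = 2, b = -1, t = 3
∂L/∂w = -32

y = wx + b = (-2)(2) + -1 = -5
∂L/∂y = 2(y - t) = 2(-5 - 3) = -16
∂y/∂w = x = 2
∂L/∂w = ∂L/∂y · ∂y/∂w = -16 × 2 = -32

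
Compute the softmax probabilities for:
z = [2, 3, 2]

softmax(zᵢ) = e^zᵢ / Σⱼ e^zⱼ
p = [0.2119, 0.5761, 0.2119]

exp(z) = [7.389, 20.09, 7.389]
Sum = 34.86
p = [0.2119, 0.5761, 0.2119]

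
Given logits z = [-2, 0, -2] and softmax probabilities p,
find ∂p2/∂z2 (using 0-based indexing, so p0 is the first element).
∂p2/∂z2 = 0.09516

p = softmax(z) = [0.1065, 0.787, 0.1065]
p2 = 0.1065

∂p2/∂z2 = p2(1 - p2) = 0.1065 × (1 - 0.1065) = 0.09516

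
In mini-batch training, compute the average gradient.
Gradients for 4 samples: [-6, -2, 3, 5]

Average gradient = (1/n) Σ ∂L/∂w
Average gradient = 0

Average = (1/4)(-6 + -2 + 3 + 5) = 0/4 = 0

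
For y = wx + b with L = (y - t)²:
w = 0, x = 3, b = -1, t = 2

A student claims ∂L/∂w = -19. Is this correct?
Incorrect

y = (0)(3) + -1 = -1
∂L/∂y = 2(y - t) = 2(-1 - 2) = -6
∂y/∂w = x = 3
∂L/∂w = -6 × 3 = -18

Claimed value: -19
Incorrect: The correct gradient is -18.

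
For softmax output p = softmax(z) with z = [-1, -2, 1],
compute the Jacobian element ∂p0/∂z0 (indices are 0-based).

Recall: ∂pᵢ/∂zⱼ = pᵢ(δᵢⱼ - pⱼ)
∂p0/∂z0 = 0.1012

p = softmax(z) = [0.1142, 0.04201, 0.8438]
p0 = 0.1142

∂p0/∂z0 = p0(1 - p0) = 0.1142 × (1 - 0.1142) = 0.1012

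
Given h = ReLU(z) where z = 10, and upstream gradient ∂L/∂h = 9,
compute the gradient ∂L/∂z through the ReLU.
∂L/∂z = 9

h = ReLU(10) = 10
Since z > 0: ∂h/∂z = 1
∂L/∂z = ∂L/∂h · ∂h/∂z = 9 × 1 = 9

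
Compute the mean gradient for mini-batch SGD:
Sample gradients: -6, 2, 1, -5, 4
Average gradient = -0.8

Average = (1/5)(-6 + 2 + 1 + -5 + 4) = -4/5 = -0.8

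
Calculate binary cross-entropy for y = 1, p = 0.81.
L = 0.2107

L = -1·log(0.81) - 0·log(0.19) = -log(0.81) = 0.2107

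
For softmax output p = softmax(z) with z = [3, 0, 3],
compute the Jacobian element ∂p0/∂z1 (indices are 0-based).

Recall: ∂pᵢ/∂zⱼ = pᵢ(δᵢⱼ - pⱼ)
∂p0/∂z1 = -0.01185

p = softmax(z) = [0.4879, 0.02429, 0.4879]
p0 = 0.4879, p1 = 0.02429

∂p0/∂z1 = -p0 × p1 = -0.4879 × 0.02429 = -0.01185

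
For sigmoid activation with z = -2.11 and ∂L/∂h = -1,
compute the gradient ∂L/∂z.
∂L/∂z = -0.09644

σ(-2.11) = 0.1081
σ'(-2.11) = σ(-2.11)(1 - σ(-2.11)) = 0.1081 × 0.8919 = 0.09644
∂L/∂z = ∂L/∂h · σ'(z) = -1 × 0.09644 = -0.09644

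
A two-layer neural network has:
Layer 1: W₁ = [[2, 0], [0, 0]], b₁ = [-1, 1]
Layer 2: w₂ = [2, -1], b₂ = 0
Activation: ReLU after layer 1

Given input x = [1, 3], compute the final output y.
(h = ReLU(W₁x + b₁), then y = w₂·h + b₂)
y = 1

Layer 1 pre-activation: z₁ = [1, 1]
After ReLU: h = [1, 1]
Layer 2 output: y = 2×1 + -1×1 + 0 = 1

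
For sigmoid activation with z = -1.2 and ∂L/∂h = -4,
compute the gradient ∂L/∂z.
∂L/∂z = -0.7116

σ(-1.2) = 0.2315
σ'(-1.2) = σ(-1.2)(1 - σ(-1.2)) = 0.2315 × 0.7685 = 0.1779
∂L/∂z = ∂L/∂h · σ'(z) = -4 × 0.1779 = -0.7116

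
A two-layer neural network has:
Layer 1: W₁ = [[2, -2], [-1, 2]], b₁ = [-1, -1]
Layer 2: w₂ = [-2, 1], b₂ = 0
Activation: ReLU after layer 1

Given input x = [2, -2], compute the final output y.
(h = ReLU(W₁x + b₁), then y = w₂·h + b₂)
y = -14

Layer 1 pre-activation: z₁ = [7, -7]
After ReLU: h = [7, 0]
Layer 2 output: y = -2×7 + 1×0 + 0 = -14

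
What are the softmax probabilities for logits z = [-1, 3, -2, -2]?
p = [0.0178, 0.9692, 0.0065, 0.0065]

exp(z) = [0.3679, 20.09, 0.1353, 0.1353]
Sum = 20.72
p = [0.0178, 0.9692, 0.0065, 0.0065]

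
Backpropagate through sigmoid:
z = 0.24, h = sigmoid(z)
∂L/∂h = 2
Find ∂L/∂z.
∂L/∂z = 0.4929

σ(0.24) = 0.5597
σ'(0.24) = σ(0.24)(1 - σ(0.24)) = 0.5597 × 0.4403 = 0.2464
∂L/∂z = ∂L/∂h · σ'(z) = 2 × 0.2464 = 0.4929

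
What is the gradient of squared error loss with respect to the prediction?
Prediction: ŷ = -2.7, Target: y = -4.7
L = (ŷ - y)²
∂L/∂ŷ = 4.0

∂L/∂ŷ = 2(ŷ - y) = 2(-2.7 - -4.7) = 2(2.0) = 4.0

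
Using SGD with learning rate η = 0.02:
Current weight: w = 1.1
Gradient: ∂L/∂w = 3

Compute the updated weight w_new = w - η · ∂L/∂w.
w_new = 1.04

w_new = w - η·∂L/∂w = 1.1 - 0.02×(3) = 1.1 - (0.06) = 1.04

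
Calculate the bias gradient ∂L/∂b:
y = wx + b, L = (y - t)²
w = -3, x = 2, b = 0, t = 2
∂L/∂b = -16

y = wx + b = (-3)(2) + 0 = -6
∂L/∂y = 2(y - t) = 2(-6 - 2) = -16
∂y/∂b = 1
∂L/∂b = ∂L/∂y · ∂y/∂b = -16 × 1 = -16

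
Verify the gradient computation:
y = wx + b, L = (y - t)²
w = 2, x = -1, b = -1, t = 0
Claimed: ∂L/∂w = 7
Incorrect

y = (2)(-1) + -1 = -3
∂L/∂y = 2(y - t) = 2(-3 - 0) = -6
∂y/∂w = x = -1
∂L/∂w = -6 × -1 = 6

Claimed value: 7
Incorrect: The correct gradient is 6.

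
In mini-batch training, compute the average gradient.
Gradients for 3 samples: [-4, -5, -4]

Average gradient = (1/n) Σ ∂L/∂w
Average gradient = -4.333

Average = (1/3)(-4 + -5 + -4) = -13/3 = -4.333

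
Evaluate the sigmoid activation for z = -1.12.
0.246

sigmoid(-1.12) = 1/(1 + e^(1.12)) = 1/(1 + 3.065) = 0.246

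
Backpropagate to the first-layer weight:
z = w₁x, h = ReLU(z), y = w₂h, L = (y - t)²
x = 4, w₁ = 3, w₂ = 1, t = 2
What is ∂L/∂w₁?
∂L/∂w₁ = 80

Forward pass:
z = w₁x = 3×4 = 12
h = ReLU(12) = 12
y = w₂h = 1×12 = 12

Backward pass:
∂L/∂y = 2(y - t) = 2(12 - 2) = 20
∂y/∂h = w₂ = 1
∂h/∂z = 1 (ReLU derivative)
∂z/∂w₁ = x = 4

∂L/∂w₁ = 20 × 1 × 1 × 4 = 80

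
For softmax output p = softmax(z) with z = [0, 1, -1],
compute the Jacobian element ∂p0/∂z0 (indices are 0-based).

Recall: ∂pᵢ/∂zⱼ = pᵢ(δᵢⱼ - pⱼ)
∂p0/∂z0 = 0.1848

p = softmax(z) = [0.2447, 0.6652, 0.09003]
p0 = 0.2447

∂p0/∂z0 = p0(1 - p0) = 0.2447 × (1 - 0.2447) = 0.1848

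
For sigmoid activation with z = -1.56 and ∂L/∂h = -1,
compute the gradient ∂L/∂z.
∂L/∂z = -0.1435

σ(-1.56) = 0.1736
σ'(-1.56) = σ(-1.56)(1 - σ(-1.56)) = 0.1736 × 0.8264 = 0.1435
∂L/∂z = ∂L/∂h · σ'(z) = -1 × 0.1435 = -0.1435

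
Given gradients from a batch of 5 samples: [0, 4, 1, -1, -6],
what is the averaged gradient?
Average gradient = -0.4

Average = (1/5)(0 + 4 + 1 + -1 + -6) = -2/5 = -0.4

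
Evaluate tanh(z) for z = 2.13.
0.9721

tanh(2.13) = (e^(2.13) - e^(-2.13))/(e^(2.13) + e^(-2.13)) = 0.9721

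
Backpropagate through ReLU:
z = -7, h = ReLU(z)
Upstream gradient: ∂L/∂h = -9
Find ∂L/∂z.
∂L/∂z = 0

h = ReLU(-7) = 0
Since z < 0: ∂h/∂z = 0
∂L/∂z = ∂L/∂h · ∂h/∂z = -9 × 0 = 0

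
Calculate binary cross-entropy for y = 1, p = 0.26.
L = 1.347

L = -1·log(0.26) - 0·log(0.74) = -log(0.26) = 1.347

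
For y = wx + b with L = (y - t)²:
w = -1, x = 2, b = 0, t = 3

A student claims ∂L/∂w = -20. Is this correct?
Correct

y = (-1)(2) + 0 = -2
∂L/∂y = 2(y - t) = 2(-2 - 3) = -10
∂y/∂w = x = 2
∂L/∂w = -10 × 2 = -20

Claimed value: -20
Correct: The correct gradient is -20.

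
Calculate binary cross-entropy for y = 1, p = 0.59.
L = 0.5276

L = -1·log(0.59) - 0·log(0.41) = -log(0.59) = 0.5276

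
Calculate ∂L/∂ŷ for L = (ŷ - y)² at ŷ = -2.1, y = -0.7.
∂L/∂ŷ = -2.8

∂L/∂ŷ = 2(ŷ - y) = 2(-2.1 - -0.7) = 2(-1.4) = -2.8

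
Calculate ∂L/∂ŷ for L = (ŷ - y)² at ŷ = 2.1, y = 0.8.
∂L/∂ŷ = 2.6

∂L/∂ŷ = 2(ŷ - y) = 2(2.1 - 0.8) = 2(1.3) = 2.6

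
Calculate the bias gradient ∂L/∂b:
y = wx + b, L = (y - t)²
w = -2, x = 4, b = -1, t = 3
∂L/∂b = -24

y = wx + b = (-2)(4) + -1 = -9
∂L/∂y = 2(y - t) = 2(-9 - 3) = -24
∂y/∂b = 1
∂L/∂b = ∂L/∂y · ∂y/∂b = -24 × 1 = -24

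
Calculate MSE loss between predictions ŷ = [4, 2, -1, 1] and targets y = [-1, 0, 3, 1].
MSE = 11.25

MSE = (1/4)((4--1)² + (2-0)² + (-1-3)² + (1-1)²) = (1/4)(25 + 4 + 16 + 0) = 11.25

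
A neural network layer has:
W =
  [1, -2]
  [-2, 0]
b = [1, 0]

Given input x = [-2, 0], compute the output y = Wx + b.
y = [-1, 4]

Wx = [1×-2 + -2×0, -2×-2 + 0×0]
   = [-2, 4]
y = Wx + b = [-2 + 1, 4 + 0] = [-1, 4]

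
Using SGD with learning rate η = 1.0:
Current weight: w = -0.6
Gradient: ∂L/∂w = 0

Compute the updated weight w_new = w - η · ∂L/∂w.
w_new = -0.6

w_new = w - η·∂L/∂w = -0.6 - 1.0×(0) = -0.6 - (0) = -0.6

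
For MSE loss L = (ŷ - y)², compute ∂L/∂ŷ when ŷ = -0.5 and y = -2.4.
∂L/∂ŷ = 3.8

∂L/∂ŷ = 2(ŷ - y) = 2(-0.5 - -2.4) = 2(1.9) = 3.8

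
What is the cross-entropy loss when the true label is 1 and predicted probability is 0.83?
L = 0.1863

L = -1·log(0.83) - 0·log(0.17) = -log(0.83) = 0.1863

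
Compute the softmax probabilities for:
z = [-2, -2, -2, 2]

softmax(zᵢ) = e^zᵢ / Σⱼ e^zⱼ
p = [0.0174, 0.0174, 0.0174, 0.9479]

exp(z) = [0.1353, 0.1353, 0.1353, 7.389]
Sum = 7.795
p = [0.0174, 0.0174, 0.0174, 0.9479]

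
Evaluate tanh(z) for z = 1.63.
0.9261

tanh(1.63) = (e^(1.63) - e^(-1.63))/(e^(1.63) + e^(-1.63)) = 0.9261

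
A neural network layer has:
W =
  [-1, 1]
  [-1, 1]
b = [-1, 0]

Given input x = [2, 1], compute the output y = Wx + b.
y = [-2, -1]

Wx = [-1×2 + 1×1, -1×2 + 1×1]
   = [-1, -1]
y = Wx + b = [-1 + -1, -1 + 0] = [-2, -1]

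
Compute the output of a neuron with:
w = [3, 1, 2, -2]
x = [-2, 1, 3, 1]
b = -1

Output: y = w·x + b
y = -2

y = (3)(-2) + (1)(1) + (2)(3) + (-2)(1) + -1 = -2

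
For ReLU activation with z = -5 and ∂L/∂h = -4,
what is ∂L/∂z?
∂L/∂z = 0

h = ReLU(-5) = 0
Since z < 0: ∂h/∂z = 0
∂L/∂z = ∂L/∂h · ∂h/∂z = -4 × 0 = 0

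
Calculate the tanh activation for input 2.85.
0.9933

tanh(2.85) = (e^(2.85) - e^(-2.85))/(e^(2.85) + e^(-2.85)) = 0.9933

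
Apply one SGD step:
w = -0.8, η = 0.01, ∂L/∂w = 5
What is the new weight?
w_new = -0.85

w_new = w - η·∂L/∂w = -0.8 - 0.01×(5) = -0.8 - (0.05) = -0.85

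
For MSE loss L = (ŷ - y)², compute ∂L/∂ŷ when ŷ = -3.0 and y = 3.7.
∂L/∂ŷ = -13.4

∂L/∂ŷ = 2(ŷ - y) = 2(-3.0 - 3.7) = 2(-6.7) = -13.4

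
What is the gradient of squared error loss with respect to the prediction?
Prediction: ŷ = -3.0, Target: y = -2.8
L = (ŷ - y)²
∂L/∂ŷ = -0.4

∂L/∂ŷ = 2(ŷ - y) = 2(-3.0 - -2.8) = 2(-0.2) = -0.4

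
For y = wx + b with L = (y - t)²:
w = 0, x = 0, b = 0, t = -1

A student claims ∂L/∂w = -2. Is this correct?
Incorrect

y = (0)(0) + 0 = 0
∂L/∂y = 2(y - t) = 2(0 - -1) = 2
∂y/∂w = x = 0
∂L/∂w = 2 × 0 = 0

Claimed value: -2
Incorrect: The correct gradient is 0.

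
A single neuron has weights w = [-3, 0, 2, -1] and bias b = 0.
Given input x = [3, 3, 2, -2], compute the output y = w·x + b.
y = -3

y = (-3)(3) + (0)(3) + (2)(2) + (-1)(-2) + 0 = -3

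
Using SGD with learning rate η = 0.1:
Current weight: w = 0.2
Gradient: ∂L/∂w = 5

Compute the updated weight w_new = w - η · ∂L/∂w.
w_new = -0.3

w_new = w - η·∂L/∂w = 0.2 - 0.1×(5) = 0.2 - (0.5) = -0.3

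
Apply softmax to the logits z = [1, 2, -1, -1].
p = [0.2507, 0.6815, 0.0339, 0.0339]

exp(z) = [2.718, 7.389, 0.3679, 0.3679]
Sum = 10.84
p = [0.2507, 0.6815, 0.0339, 0.0339]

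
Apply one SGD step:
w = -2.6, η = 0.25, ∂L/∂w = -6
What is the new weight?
w_new = -1.1

w_new = w - η·∂L/∂w = -2.6 - 0.25×(-6) = -2.6 - (-1.5) = -1.1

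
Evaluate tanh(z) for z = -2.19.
-0.9753

tanh(-2.19) = (e^(-2.19) - e^(2.19))/(e^(-2.19) + e^(2.19)) = -0.9753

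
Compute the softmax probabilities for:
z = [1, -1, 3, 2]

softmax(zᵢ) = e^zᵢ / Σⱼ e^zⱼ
p = [0.0889, 0.012, 0.6572, 0.2418]

exp(z) = [2.718, 0.3679, 20.09, 7.389]
Sum = 30.56
p = [0.0889, 0.012, 0.6572, 0.2418]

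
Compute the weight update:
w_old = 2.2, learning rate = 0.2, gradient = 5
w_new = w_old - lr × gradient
w_new = 1.2

w_new = w - η·∂L/∂w = 2.2 - 0.2×(5) = 2.2 - (1) = 1.2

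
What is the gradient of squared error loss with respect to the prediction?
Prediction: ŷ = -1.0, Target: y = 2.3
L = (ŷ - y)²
∂L/∂ŷ = -6.6

∂L/∂ŷ = 2(ŷ - y) = 2(-1.0 - 2.3) = 2(-3.3) = -6.6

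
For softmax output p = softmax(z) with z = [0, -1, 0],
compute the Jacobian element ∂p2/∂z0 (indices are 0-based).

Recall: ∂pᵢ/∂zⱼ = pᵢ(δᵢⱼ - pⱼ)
∂p2/∂z0 = -0.1784

p = softmax(z) = [0.4223, 0.1554, 0.4223]
p2 = 0.4223, p0 = 0.4223

∂p2/∂z0 = -p2 × p0 = -0.4223 × 0.4223 = -0.1784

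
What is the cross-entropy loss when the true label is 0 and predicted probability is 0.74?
L = 1.347

L = -0·log(0.74) - 1·log(0.26) = -log(0.26) = 1.347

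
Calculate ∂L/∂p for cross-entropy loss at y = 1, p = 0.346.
∂L/∂p = -2.89

∂L/∂p = -y/p + (1-y)/(1-p) = -1/0.346 + 0 = -2.89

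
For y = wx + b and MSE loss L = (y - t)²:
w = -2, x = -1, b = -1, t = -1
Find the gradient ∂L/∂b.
∂L/∂b = 4

y = wx + b = (-2)(-1) + -1 = 1
∂L/∂y = 2(y - t) = 2(1 - -1) = 4
∂y/∂b = 1
∂L/∂b = ∂L/∂y · ∂y/∂b = 4 × 1 = 4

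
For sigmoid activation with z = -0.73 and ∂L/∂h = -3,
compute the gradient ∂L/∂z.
∂L/∂z = -0.6583

σ(-0.73) = 0.3252
σ'(-0.73) = σ(-0.73)(1 - σ(-0.73)) = 0.3252 × 0.6748 = 0.2194
∂L/∂z = ∂L/∂h · σ'(z) = -3 × 0.2194 = -0.6583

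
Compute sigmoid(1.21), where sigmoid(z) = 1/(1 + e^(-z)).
0.7703

sigmoid(1.21) = 1/(1 + e^(-1.21)) = 1/(1 + 0.2982) = 0.7703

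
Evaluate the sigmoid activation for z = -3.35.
0.0339

sigmoid(-3.35) = 1/(1 + e^(3.35)) = 1/(1 + 28.5) = 0.0339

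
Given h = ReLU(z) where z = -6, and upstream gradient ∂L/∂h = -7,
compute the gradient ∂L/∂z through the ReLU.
∂L/∂z = 0

h = ReLU(-6) = 0
Since z < 0: ∂h/∂z = 0
∂L/∂z = ∂L/∂h · ∂h/∂z = -7 × 0 = 0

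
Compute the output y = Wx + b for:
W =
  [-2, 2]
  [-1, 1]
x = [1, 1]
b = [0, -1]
y = [0, -1]

Wx = [-2×1 + 2×1, -1×1 + 1×1]
   = [0, 0]
y = Wx + b = [0 + 0, 0 + -1] = [0, -1]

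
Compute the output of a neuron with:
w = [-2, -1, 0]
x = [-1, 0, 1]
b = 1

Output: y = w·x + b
y = 3

y = (-2)(-1) + (-1)(0) + (0)(1) + 1 = 3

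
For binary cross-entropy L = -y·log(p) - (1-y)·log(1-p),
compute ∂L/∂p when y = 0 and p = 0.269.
∂L/∂p = 1.368

∂L/∂p = -y/p + (1-y)/(1-p) = 0 + 1/0.731 = 1.368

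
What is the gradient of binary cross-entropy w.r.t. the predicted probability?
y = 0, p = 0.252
∂L/∂p = 1.337

∂L/∂p = -y/p + (1-y)/(1-p) = 0 + 1/0.748 = 1.337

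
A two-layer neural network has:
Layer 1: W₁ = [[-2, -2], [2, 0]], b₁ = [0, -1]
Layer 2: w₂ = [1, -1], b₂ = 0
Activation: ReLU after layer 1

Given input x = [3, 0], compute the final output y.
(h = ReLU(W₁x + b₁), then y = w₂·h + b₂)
y = -5

Layer 1 pre-activation: z₁ = [-6, 5]
After ReLU: h = [0, 5]
Layer 2 output: y = 1×0 + -1×5 + 0 = -5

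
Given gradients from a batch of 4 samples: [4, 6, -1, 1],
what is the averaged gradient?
Average gradient = 2.5

Average = (1/4)(4 + 6 + -1 + 1) = 10/4 = 2.5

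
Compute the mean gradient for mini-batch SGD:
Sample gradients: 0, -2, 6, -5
Average gradient = -0.25

Average = (1/4)(0 + -2 + 6 + -5) = -1/4 = -0.25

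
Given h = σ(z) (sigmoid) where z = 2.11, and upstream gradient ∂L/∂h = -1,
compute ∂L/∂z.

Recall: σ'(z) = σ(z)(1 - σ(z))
∂L/∂z = -0.09644

σ(2.11) = 0.8919
σ'(2.11) = σ(2.11)(1 - σ(2.11)) = 0.8919 × 0.1081 = 0.09644
∂L/∂z = ∂L/∂h · σ'(z) = -1 × 0.09644 = -0.09644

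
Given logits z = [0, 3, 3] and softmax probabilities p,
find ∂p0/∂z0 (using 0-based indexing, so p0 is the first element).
∂p0/∂z0 = 0.0237

p = softmax(z) = [0.02429, 0.4879, 0.4879]
p0 = 0.02429

∂p0/∂z0 = p0(1 - p0) = 0.02429 × (1 - 0.02429) = 0.0237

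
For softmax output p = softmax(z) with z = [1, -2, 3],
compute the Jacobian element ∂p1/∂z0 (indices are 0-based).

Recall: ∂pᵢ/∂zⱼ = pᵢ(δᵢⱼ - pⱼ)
∂p1/∂z0 = -0.0006991

p = softmax(z) = [0.1185, 0.0059, 0.8756]
p1 = 0.0059, p0 = 0.1185

∂p1/∂z0 = -p1 × p0 = -0.0059 × 0.1185 = -0.0006991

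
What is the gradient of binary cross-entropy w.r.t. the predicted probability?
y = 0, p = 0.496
∂L/∂p = 1.984

∂L/∂p = -y/p + (1-y)/(1-p) = 0 + 1/0.504 = 1.984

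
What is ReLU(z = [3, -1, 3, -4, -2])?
h = [3, 0, 3, 0, 0]

ReLU applied element-wise: max(0,3)=3, max(0,-1)=0, max(0,3)=3, max(0,-4)=0, max(0,-2)=0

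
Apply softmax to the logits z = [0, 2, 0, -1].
p = [0.1025, 0.7573, 0.1025, 0.0377]

exp(z) = [1, 7.389, 1, 0.3679]
Sum = 9.757
p = [0.1025, 0.7573, 0.1025, 0.0377]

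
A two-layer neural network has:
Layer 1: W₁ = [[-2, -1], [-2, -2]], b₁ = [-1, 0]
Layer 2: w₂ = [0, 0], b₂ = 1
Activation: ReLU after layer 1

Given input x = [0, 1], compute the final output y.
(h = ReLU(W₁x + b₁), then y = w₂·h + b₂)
y = 1

Layer 1 pre-activation: z₁ = [-2, -2]
After ReLU: h = [0, 0]
Layer 2 output: y = 0×0 + 0×0 + 1 = 1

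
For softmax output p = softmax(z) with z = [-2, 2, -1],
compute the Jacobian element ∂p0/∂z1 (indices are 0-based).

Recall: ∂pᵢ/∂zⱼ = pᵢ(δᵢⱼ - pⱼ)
∂p0/∂z1 = -0.01605

p = softmax(z) = [0.01715, 0.9362, 0.04661]
p0 = 0.01715, p1 = 0.9362

∂p0/∂z1 = -p0 × p1 = -0.01715 × 0.9362 = -0.01605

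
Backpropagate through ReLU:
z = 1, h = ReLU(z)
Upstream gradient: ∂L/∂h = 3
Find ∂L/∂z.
∂L/∂z = 3

h = ReLU(1) = 1
Since z > 0: ∂h/∂z = 1
∂L/∂z = ∂L/∂h · ∂h/∂z = 3 × 1 = 3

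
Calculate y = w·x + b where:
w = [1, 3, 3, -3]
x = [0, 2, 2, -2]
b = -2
y = 16

y = (1)(0) + (3)(2) + (3)(2) + (-3)(-2) + -2 = 16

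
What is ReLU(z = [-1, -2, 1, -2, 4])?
h = [0, 0, 1, 0, 4]

ReLU applied element-wise: max(0,-1)=0, max(0,-2)=0, max(0,1)=1, max(0,-2)=0, max(0,4)=4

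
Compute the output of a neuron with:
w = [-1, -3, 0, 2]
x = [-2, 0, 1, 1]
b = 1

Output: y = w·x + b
y = 5

y = (-1)(-2) + (-3)(0) + (0)(1) + (2)(1) + 1 = 5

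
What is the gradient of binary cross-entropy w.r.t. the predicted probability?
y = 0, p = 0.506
∂L/∂p = 2.024

∂L/∂p = -y/p + (1-y)/(1-p) = 0 + 1/0.494 = 2.024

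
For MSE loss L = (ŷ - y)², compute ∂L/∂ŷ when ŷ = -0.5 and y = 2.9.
∂L/∂ŷ = -6.8

∂L/∂ŷ = 2(ŷ - y) = 2(-0.5 - 2.9) = 2(-3.4) = -6.8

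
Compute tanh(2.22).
0.9767

tanh(2.22) = (e^(2.22) - e^(-2.22))/(e^(2.22) + e^(-2.22)) = 0.9767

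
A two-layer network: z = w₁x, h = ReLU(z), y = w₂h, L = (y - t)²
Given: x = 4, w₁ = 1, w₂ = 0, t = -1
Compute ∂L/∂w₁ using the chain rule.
∂L/∂w₁ = 0

Forward pass:
z = w₁x = 1×4 = 4
h = ReLU(4) = 4
y = w₂h = 0×4 = 0

Backward pass:
∂L/∂y = 2(y - t) = 2(0 - -1) = 2
∂y/∂h = w₂ = 0
∂h/∂z = 1 (ReLU derivative)
∂z/∂w₁ = x = 4

∂L/∂w₁ = 2 × 0 × 1 × 4 = 0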